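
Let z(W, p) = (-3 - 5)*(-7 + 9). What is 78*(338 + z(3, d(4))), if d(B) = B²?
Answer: 25116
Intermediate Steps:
z(W, p) = -16 (z(W, p) = -8*2 = -16)
78*(338 + z(3, d(4))) = 78*(338 - 16) = 78*322 = 25116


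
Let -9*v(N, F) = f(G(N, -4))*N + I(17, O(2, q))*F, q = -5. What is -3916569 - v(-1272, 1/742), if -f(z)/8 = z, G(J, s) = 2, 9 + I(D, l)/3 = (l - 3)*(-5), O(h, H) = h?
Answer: -1452208145/371 ≈ -3.9143e+6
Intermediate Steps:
I(D, l) = 18 - 15*l (I(D, l) = -27 + 3*((l - 3)*(-5)) = -27 + 3*((-3 + l)*(-5)) = -27 + 3*(15 - 5*l) = -27 + (45 - 15*l) = 18 - 15*l)
f(z) = -8*z
v(N, F) = 4*F/3 + 16*N/9 (v(N, F) = -((-8*2)*N + (18 - 15*2)*F)/9 = -(-16*N + (18 - 30)*F)/9 = -(-16*N - 12*F)/9 = 4*F/3 + 16*N/9)
-3916569 - v(-1272, 1/742) = -3916569 - ((4/3)/742 + (16/9)*(-1272)) = -3916569 - ((4/3)*(1/742) - 6784/3) = -3916569 - (2/1113 - 6784/3) = -3916569 - 1*(-838954/371) = -3916569 + 838954/371 = -1452208145/371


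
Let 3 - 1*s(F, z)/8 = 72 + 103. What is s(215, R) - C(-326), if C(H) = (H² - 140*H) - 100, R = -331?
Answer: -153192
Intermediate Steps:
C(H) = -100 + H² - 140*H
s(F, z) = -1376 (s(F, z) = 24 - 8*(72 + 103) = 24 - 8*175 = 24 - 1400 = -1376)
s(215, R) - C(-326) = -1376 - (-100 + (-326)² - 140*(-326)) = -1376 - (-100 + 106276 + 45640) = -1376 - 1*151816 = -1376 - 151816 = -153192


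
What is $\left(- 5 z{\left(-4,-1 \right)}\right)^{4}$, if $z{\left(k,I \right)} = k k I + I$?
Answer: $52200625$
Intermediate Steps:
$z{\left(k,I \right)} = I + I k^{2}$ ($z{\left(k,I \right)} = k^{2} I + I = I k^{2} + I = I + I k^{2}$)
$\left(- 5 z{\left(-4,-1 \right)}\right)^{4} = \left(- 5 \left(- (1 + \left(-4\right)^{2})\right)\right)^{4} = \left(- 5 \left(- (1 + 16)\right)\right)^{4} = \left(- 5 \left(\left(-1\right) 17\right)\right)^{4} = \left(\left(-5\right) \left(-17\right)\right)^{4} = 85^{4} = 52200625$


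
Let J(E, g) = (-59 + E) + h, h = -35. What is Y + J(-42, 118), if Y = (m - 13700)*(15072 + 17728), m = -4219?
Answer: -587743336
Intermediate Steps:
J(E, g) = -94 + E (J(E, g) = (-59 + E) - 35 = -94 + E)
Y = -587743200 (Y = (-4219 - 13700)*(15072 + 17728) = -17919*32800 = -587743200)
Y + J(-42, 118) = -587743200 + (-94 - 42) = -587743200 - 136 = -587743336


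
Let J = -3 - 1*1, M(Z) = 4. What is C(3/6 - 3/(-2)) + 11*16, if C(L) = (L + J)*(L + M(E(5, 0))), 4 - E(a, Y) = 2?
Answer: 164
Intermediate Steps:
E(a, Y) = 2 (E(a, Y) = 4 - 1*2 = 4 - 2 = 2)
J = -4 (J = -3 - 1 = -4)
C(L) = (-4 + L)*(4 + L) (C(L) = (L - 4)*(L + 4) = (-4 + L)*(4 + L))
C(3/6 - 3/(-2)) + 11*16 = (-16 + (3/6 - 3/(-2))²) + 11*16 = (-16 + (3*(⅙) - 3*(-½))²) + 176 = (-16 + (½ + 3/2)²) + 176 = (-16 + 2²) + 176 = (-16 + 4) + 176 = -12 + 176 = 164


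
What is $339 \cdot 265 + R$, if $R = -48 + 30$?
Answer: $89817$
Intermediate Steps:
$R = -18$
$339 \cdot 265 + R = 339 \cdot 265 - 18 = 89835 - 18 = 89817$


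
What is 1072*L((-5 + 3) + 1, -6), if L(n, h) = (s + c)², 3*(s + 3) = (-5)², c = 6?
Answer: 1239232/9 ≈ 1.3769e+5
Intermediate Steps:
s = 16/3 (s = -3 + (⅓)*(-5)² = -3 + (⅓)*25 = -3 + 25/3 = 16/3 ≈ 5.3333)
L(n, h) = 1156/9 (L(n, h) = (16/3 + 6)² = (34/3)² = 1156/9)
1072*L((-5 + 3) + 1, -6) = 1072*(1156/9) = 1239232/9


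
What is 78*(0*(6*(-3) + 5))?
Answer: 0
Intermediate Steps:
78*(0*(6*(-3) + 5)) = 78*(0*(-18 + 5)) = 78*(0*(-13)) = 78*0 = 0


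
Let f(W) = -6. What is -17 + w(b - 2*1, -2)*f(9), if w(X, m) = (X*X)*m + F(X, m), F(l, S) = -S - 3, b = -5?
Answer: 577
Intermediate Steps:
F(l, S) = -3 - S
w(X, m) = -3 - m + m*X**2 (w(X, m) = (X*X)*m + (-3 - m) = X**2*m + (-3 - m) = m*X**2 + (-3 - m) = -3 - m + m*X**2)
-17 + w(b - 2*1, -2)*f(9) = -17 + (-3 - 1*(-2) - 2*(-5 - 2*1)**2)*(-6) = -17 + (-3 + 2 - 2*(-5 - 2)**2)*(-6) = -17 + (-3 + 2 - 2*(-7)**2)*(-6) = -17 + (-3 + 2 - 2*49)*(-6) = -17 + (-3 + 2 - 98)*(-6) = -17 - 99*(-6) = -17 + 594 = 577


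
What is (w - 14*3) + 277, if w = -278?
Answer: -43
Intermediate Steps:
(w - 14*3) + 277 = (-278 - 14*3) + 277 = (-278 - 42) + 277 = -320 + 277 = -43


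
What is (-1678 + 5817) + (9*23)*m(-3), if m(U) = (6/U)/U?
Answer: 4277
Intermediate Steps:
m(U) = 6/U**2
(-1678 + 5817) + (9*23)*m(-3) = (-1678 + 5817) + (9*23)*(6/(-3)**2) = 4139 + 207*(6*(1/9)) = 4139 + 207*(2/3) = 4139 + 138 = 4277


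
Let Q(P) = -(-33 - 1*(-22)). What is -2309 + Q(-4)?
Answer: -2298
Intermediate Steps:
Q(P) = 11 (Q(P) = -(-33 + 22) = -1*(-11) = 11)
-2309 + Q(-4) = -2309 + 11 = -2298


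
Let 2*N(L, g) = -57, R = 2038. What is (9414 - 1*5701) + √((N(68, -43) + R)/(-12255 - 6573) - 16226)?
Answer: 3713 + 5*I*√25564669906/6276 ≈ 3713.0 + 127.38*I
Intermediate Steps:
N(L, g) = -57/2 (N(L, g) = (½)*(-57) = -57/2)
(9414 - 1*5701) + √((N(68, -43) + R)/(-12255 - 6573) - 16226) = (9414 - 1*5701) + √((-57/2 + 2038)/(-12255 - 6573) - 16226) = (9414 - 5701) + √((4019/2)/(-18828) - 16226) = 3713 + √((4019/2)*(-1/18828) - 16226) = 3713 + √(-4019/37656 - 16226) = 3713 + √(-611010275/37656) = 3713 + 5*I*√25564669906/6276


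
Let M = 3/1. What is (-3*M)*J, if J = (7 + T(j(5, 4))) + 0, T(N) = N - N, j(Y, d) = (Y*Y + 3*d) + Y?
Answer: -63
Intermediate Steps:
j(Y, d) = Y + Y² + 3*d (j(Y, d) = (Y² + 3*d) + Y = Y + Y² + 3*d)
T(N) = 0
M = 3 (M = 3*1 = 3)
J = 7 (J = (7 + 0) + 0 = 7 + 0 = 7)
(-3*M)*J = -3*3*7 = -9*7 = -63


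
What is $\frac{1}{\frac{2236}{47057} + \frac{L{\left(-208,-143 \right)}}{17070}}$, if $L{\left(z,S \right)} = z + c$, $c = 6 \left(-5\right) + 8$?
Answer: $\frac{80326299}{2734541} \approx 29.375$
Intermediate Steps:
$c = -22$ ($c = -30 + 8 = -22$)
$L{\left(z,S \right)} = -22 + z$ ($L{\left(z,S \right)} = z - 22 = -22 + z$)
$\frac{1}{\frac{2236}{47057} + \frac{L{\left(-208,-143 \right)}}{17070}} = \frac{1}{\frac{2236}{47057} + \frac{-22 - 208}{17070}} = \frac{1}{2236 \cdot \frac{1}{47057} - \frac{23}{1707}} = \frac{1}{\frac{2236}{47057} - \frac{23}{1707}} = \frac{1}{\frac{2734541}{80326299}} = \frac{80326299}{2734541}$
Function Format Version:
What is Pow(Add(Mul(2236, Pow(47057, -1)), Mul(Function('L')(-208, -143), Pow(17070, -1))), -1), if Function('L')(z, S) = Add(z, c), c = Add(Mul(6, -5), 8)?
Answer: Rational(80326299, 2734541) ≈ 29.375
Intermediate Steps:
c = -22 (c = Add(-30, 8) = -22)
Function('L')(z, S) = Add(-22, z) (Function('L')(z, S) = Add(z, -22) = Add(-22, z))
Pow(Add(Mul(2236, Pow(47057, -1)), Mul(Function('L')(-208, -143), Pow(17070, -1))), -1) = Pow(Add(Mul(2236, Pow(47057, -1)), Mul(Add(-22, -208), Pow(17070, -1))), -1) = Pow(Add(Mul(2236, Rational(1, 47057)), Mul(-230, Rational(1, 17070))), -1) = Pow(Add(Rational(2236, 47057), Rational(-23, 1707)), -1) = Pow(Rational(2734541, 80326299), -1) = Rational(80326299, 2734541)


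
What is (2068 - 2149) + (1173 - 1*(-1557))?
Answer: 2649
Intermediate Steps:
(2068 - 2149) + (1173 - 1*(-1557)) = -81 + (1173 + 1557) = -81 + 2730 = 2649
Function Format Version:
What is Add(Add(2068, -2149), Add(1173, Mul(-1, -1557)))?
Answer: 2649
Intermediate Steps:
Add(Add(2068, -2149), Add(1173, Mul(-1, -1557))) = Add(-81, Add(1173, 1557)) = Add(-81, 2730) = 2649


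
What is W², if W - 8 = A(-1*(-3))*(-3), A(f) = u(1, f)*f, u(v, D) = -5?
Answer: 2809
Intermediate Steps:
A(f) = -5*f
W = 53 (W = 8 - (-5)*(-3)*(-3) = 8 - 5*3*(-3) = 8 - 15*(-3) = 8 + 45 = 53)
W² = 53² = 2809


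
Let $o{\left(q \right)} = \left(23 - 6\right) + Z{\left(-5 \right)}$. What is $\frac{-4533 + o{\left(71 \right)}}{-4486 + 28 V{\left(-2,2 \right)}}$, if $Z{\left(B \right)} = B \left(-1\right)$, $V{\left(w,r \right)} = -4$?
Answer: $\frac{4511}{4598} \approx 0.98108$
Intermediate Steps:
$Z{\left(B \right)} = - B$
$o{\left(q \right)} = 22$ ($o{\left(q \right)} = \left(23 - 6\right) - -5 = 17 + 5 = 22$)
$\frac{-4533 + o{\left(71 \right)}}{-4486 + 28 V{\left(-2,2 \right)}} = \frac{-4533 + 22}{-4486 + 28 \left(-4\right)} = - \frac{4511}{-4486 - 112} = - \frac{4511}{-4598} = \left(-4511\right) \left(- \frac{1}{4598}\right) = \frac{4511}{4598}$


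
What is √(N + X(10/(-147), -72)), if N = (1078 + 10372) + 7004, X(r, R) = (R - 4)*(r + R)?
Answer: √10553646/21 ≈ 154.70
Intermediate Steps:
X(r, R) = (-4 + R)*(R + r)
N = 18454 (N = 11450 + 7004 = 18454)
√(N + X(10/(-147), -72)) = √(18454 + ((-72)² - 4*(-72) - 40/(-147) - 720/(-147))) = √(18454 + (5184 + 288 - 40*(-1)/147 - 720*(-1)/147)) = √(18454 + (5184 + 288 - 4*(-10/147) - 72*(-10/147))) = √(18454 + (5184 + 288 + 40/147 + 240/49)) = √(18454 + 805144/147) = √(3517882/147) = √10553646/21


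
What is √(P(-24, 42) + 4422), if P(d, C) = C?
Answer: 12*√31 ≈ 66.813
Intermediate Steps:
√(P(-24, 42) + 4422) = √(42 + 4422) = √4464 = 12*√31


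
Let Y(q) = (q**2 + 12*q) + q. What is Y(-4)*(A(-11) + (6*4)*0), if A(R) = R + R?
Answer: 792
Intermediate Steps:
A(R) = 2*R
Y(q) = q**2 + 13*q
Y(-4)*(A(-11) + (6*4)*0) = (-4*(13 - 4))*(2*(-11) + (6*4)*0) = (-4*9)*(-22 + 24*0) = -36*(-22 + 0) = -36*(-22) = 792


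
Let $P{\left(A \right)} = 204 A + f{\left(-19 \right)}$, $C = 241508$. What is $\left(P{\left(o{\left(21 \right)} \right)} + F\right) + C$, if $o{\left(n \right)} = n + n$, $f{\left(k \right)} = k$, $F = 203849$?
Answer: $453906$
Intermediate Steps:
$o{\left(n \right)} = 2 n$
$P{\left(A \right)} = -19 + 204 A$ ($P{\left(A \right)} = 204 A - 19 = -19 + 204 A$)
$\left(P{\left(o{\left(21 \right)} \right)} + F\right) + C = \left(\left(-19 + 204 \cdot 2 \cdot 21\right) + 203849\right) + 241508 = \left(\left(-19 + 204 \cdot 42\right) + 203849\right) + 241508 = \left(\left(-19 + 8568\right) + 203849\right) + 241508 = \left(8549 + 203849\right) + 241508 = 212398 + 241508 = 453906$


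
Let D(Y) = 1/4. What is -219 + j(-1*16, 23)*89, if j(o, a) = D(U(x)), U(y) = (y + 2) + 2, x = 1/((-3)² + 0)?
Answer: -787/4 ≈ -196.75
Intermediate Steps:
x = ⅑ (x = 1/(9 + 0) = 1/9 = ⅑ ≈ 0.11111)
U(y) = 4 + y (U(y) = (2 + y) + 2 = 4 + y)
D(Y) = ¼ (D(Y) = 1*(¼) = ¼)
j(o, a) = ¼
-219 + j(-1*16, 23)*89 = -219 + (¼)*89 = -219 + 89/4 = -787/4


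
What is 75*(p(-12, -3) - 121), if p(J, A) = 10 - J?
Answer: -7425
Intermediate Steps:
75*(p(-12, -3) - 121) = 75*((10 - 1*(-12)) - 121) = 75*((10 + 12) - 121) = 75*(22 - 121) = 75*(-99) = -7425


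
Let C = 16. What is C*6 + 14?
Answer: 110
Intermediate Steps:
C*6 + 14 = 16*6 + 14 = 96 + 14 = 110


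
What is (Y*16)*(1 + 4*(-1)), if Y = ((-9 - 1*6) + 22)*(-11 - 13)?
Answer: 8064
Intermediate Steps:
Y = -168 (Y = ((-9 - 6) + 22)*(-24) = (-15 + 22)*(-24) = 7*(-24) = -168)
(Y*16)*(1 + 4*(-1)) = (-168*16)*(1 + 4*(-1)) = -2688*(1 - 4) = -2688*(-3) = 8064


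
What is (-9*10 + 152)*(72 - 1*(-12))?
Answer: 5208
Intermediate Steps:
(-9*10 + 152)*(72 - 1*(-12)) = (-90 + 152)*(72 + 12) = 62*84 = 5208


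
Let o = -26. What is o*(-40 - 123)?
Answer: 4238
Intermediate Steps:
o*(-40 - 123) = -26*(-40 - 123) = -26*(-163) = 4238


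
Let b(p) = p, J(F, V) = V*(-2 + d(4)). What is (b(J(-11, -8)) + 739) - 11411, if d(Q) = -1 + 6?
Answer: -10696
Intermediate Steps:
d(Q) = 5
J(F, V) = 3*V (J(F, V) = V*(-2 + 5) = V*3 = 3*V)
(b(J(-11, -8)) + 739) - 11411 = (3*(-8) + 739) - 11411 = (-24 + 739) - 11411 = 715 - 11411 = -10696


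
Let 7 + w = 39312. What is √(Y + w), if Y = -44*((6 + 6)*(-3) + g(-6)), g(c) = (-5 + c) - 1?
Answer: √41417 ≈ 203.51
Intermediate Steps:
w = 39305 (w = -7 + 39312 = 39305)
g(c) = -6 + c
Y = 2112 (Y = -44*((6 + 6)*(-3) + (-6 - 6)) = -44*(12*(-3) - 12) = -44*(-36 - 12) = -44*(-48) = 2112)
√(Y + w) = √(2112 + 39305) = √41417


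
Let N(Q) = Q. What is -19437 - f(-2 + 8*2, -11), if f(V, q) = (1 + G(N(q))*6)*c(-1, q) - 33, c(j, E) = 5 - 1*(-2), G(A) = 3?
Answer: -19537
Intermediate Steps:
c(j, E) = 7 (c(j, E) = 5 + 2 = 7)
f(V, q) = 100 (f(V, q) = (1 + 3*6)*7 - 33 = (1 + 18)*7 - 33 = 19*7 - 33 = 133 - 33 = 100)
-19437 - f(-2 + 8*2, -11) = -19437 - 1*100 = -19437 - 100 = -19537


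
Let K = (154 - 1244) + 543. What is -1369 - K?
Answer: -822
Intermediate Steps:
K = -547 (K = -1090 + 543 = -547)
-1369 - K = -1369 - 1*(-547) = -1369 + 547 = -822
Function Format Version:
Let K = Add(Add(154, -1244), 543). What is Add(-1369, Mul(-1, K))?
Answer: -822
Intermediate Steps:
K = -547 (K = Add(-1090, 543) = -547)
Add(-1369, Mul(-1, K)) = Add(-1369, Mul(-1, -547)) = Add(-1369, 547) = -822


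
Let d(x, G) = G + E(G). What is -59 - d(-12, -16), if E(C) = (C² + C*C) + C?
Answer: -539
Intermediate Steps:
E(C) = C + 2*C² (E(C) = (C² + C²) + C = 2*C² + C = C + 2*C²)
d(x, G) = G + G*(1 + 2*G)
-59 - d(-12, -16) = -59 - 2*(-16)*(1 - 16) = -59 - 2*(-16)*(-15) = -59 - 1*480 = -59 - 480 = -539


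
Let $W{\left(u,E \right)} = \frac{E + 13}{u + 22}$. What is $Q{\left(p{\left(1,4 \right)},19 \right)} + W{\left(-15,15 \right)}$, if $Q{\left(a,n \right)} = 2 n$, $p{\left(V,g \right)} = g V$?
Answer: $42$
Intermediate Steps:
$p{\left(V,g \right)} = V g$
$W{\left(u,E \right)} = \frac{13 + E}{22 + u}$
$Q{\left(p{\left(1,4 \right)},19 \right)} + W{\left(-15,15 \right)} = 2 \cdot 19 + \frac{13 + 15}{22 - 15} = 38 + \frac{1}{7} \cdot 28 = 38 + 4 = 42$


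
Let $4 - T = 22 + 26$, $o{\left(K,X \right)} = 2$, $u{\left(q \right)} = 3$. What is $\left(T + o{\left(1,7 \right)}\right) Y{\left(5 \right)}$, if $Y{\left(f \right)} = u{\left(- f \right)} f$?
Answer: $-630$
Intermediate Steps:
$Y{\left(f \right)} = 3 f$
$T = -44$ ($T = 4 - \left(22 + 26\right) = 4 - 48 = -44$)
$\left(T + o{\left(1,7 \right)}\right) Y{\left(5 \right)} = \left(-44 + 2\right) 3 \cdot 5 = \left(-42\right) 15 = -630$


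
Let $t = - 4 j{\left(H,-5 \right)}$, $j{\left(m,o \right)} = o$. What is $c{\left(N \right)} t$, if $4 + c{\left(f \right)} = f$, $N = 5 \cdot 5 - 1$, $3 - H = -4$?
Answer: $400$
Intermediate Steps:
$H = 7$ ($H = 3 - -4 = 3 + 4 = 7$)
$N = 24$ ($N = 25 - 1 = 24$)
$c{\left(f \right)} = -4 + f$
$t = 20$ ($t = \left(-4\right) \left(-5\right) = 20$)
$c{\left(N \right)} t = \left(-4 + 24\right) 20 = 20 \cdot 20 = 400$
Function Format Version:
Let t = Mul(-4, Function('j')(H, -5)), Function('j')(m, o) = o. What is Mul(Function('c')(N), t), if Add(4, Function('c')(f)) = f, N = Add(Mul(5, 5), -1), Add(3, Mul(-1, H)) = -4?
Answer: 400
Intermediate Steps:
H = 7 (H = Add(3, Mul(-1, -4)) = Add(3, 4) = 7)
N = 24 (N = Add(25, -1) = 24)
Function('c')(f) = Add(-4, f)
t = 20 (t = Mul(-4, -5) = 20)
Mul(Function('c')(N), t) = Mul(Add(-4, 24), 20) = Mul(20, 20) = 400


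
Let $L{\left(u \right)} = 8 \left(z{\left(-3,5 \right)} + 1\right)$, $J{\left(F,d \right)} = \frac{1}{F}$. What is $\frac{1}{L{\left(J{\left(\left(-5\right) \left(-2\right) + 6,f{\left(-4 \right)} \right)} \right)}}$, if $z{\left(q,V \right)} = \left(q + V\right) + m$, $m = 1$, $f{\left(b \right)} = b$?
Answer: $\frac{1}{32} \approx 0.03125$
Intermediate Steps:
$z{\left(q,V \right)} = 1 + V + q$ ($z{\left(q,V \right)} = \left(q + V\right) + 1 = \left(V + q\right) + 1 = 1 + V + q$)
$L{\left(u \right)} = 32$ ($L{\left(u \right)} = 8 \left(\left(1 + 5 - 3\right) + 1\right) = 8 \left(3 + 1\right) = 8 \cdot 4 = 32$)
$\frac{1}{L{\left(J{\left(\left(-5\right) \left(-2\right) + 6,f{\left(-4 \right)} \right)} \right)}} = \frac{1}{32}$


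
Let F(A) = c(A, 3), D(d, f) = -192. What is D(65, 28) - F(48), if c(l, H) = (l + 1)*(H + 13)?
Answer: -976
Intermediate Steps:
c(l, H) = (1 + l)*(13 + H)
F(A) = 16 + 16*A (F(A) = 13 + 3 + 13*A + 3*A = 16 + 16*A)
D(65, 28) - F(48) = -192 - (16 + 16*48) = -192 - (16 + 768) = -192 - 1*784 = -192 - 784 = -976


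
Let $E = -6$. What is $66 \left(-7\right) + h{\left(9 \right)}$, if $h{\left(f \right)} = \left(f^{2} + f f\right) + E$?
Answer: $-306$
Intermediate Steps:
$h{\left(f \right)} = -6 + 2 f^{2}$ ($h{\left(f \right)} = \left(f^{2} + f f\right) - 6 = \left(f^{2} + f^{2}\right) - 6 = 2 f^{2} - 6 = -6 + 2 f^{2}$)
$66 \left(-7\right) + h{\left(9 \right)} = 66 \left(-7\right) - \left(6 - 2 \cdot 9^{2}\right) = -462 + \left(-6 + 2 \cdot 81\right) = -462 + \left(-6 + 162\right) = -462 + 156 = -306$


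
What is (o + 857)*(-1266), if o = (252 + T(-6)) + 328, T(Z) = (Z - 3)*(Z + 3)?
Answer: -1853424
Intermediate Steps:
T(Z) = (-3 + Z)*(3 + Z)
o = 607 (o = (252 + (-9 + (-6)**2)) + 328 = (252 + (-9 + 36)) + 328 = (252 + 27) + 328 = 279 + 328 = 607)
(o + 857)*(-1266) = (607 + 857)*(-1266) = 1464*(-1266) = -1853424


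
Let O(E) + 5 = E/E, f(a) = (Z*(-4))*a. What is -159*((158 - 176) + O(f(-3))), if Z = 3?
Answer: 3498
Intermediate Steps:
f(a) = -12*a (f(a) = (3*(-4))*a = -12*a)
O(E) = -4 (O(E) = -5 + E/E = -5 + 1 = -4)
-159*((158 - 176) + O(f(-3))) = -159*((158 - 176) - 4) = -159*(-18 - 4) = -159*(-22) = 3498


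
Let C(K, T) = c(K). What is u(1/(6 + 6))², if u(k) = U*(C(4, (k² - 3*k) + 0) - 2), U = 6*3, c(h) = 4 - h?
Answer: 1296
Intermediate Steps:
C(K, T) = 4 - K
U = 18
u(k) = -36 (u(k) = 18*((4 - 1*4) - 2) = 18*((4 - 4) - 2) = 18*(0 - 2) = 18*(-2) = -36)
u(1/(6 + 6))² = (-36)² = 1296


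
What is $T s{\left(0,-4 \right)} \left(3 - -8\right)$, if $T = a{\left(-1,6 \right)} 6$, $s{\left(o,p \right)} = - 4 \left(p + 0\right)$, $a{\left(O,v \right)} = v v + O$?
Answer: $36960$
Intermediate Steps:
$a{\left(O,v \right)} = O + v^{2}$ ($a{\left(O,v \right)} = v^{2} + O = O + v^{2}$)
$s{\left(o,p \right)} = - 4 p$
$T = 210$ ($T = \left(-1 + 6^{2}\right) 6 = \left(-1 + 36\right) 6 = 35 \cdot 6 = 210$)
$T s{\left(0,-4 \right)} \left(3 - -8\right) = 210 \left(\left(-4\right) \left(-4\right)\right) \left(3 - -8\right) = 210 \cdot 16 \left(3 + 8\right) = 3360 \cdot 11 = 36960$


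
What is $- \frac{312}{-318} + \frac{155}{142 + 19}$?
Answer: $\frac{16587}{8533} \approx 1.9439$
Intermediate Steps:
$- \frac{312}{-318} + \frac{155}{142 + 19} = \left(-312\right) \left(- \frac{1}{318}\right) + \frac{155}{161} = \frac{52}{53} + 155 \cdot \frac{1}{161} = \frac{52}{53} + \frac{155}{161} = \frac{16587}{8533}$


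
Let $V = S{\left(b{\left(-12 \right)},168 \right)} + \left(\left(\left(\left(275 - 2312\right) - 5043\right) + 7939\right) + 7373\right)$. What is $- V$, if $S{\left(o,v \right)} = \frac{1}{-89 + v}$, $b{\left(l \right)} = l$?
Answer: $- \frac{650329}{79} \approx -8232.0$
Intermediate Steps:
$V = \frac{650329}{79}$ ($V = \frac{1}{-89 + 168} + \left(\left(\left(\left(275 - 2312\right) - 5043\right) + 7939\right) + 7373\right) = \frac{1}{79} + \left(\left(\left(-2037 - 5043\right) + 7939\right) + 7373\right) = \frac{1}{79} + \left(\left(-7080 + 7939\right) + 7373\right) = \frac{1}{79} + \left(859 + 7373\right) = \frac{1}{79} + 8232 = \frac{650329}{79} \approx 8232.0$)
$- V = \left(-1\right) \frac{650329}{79} = - \frac{650329}{79}$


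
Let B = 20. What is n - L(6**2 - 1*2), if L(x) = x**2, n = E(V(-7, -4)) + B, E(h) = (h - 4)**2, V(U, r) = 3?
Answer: -1135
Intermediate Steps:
E(h) = (-4 + h)**2
n = 21 (n = (-4 + 3)**2 + 20 = (-1)**2 + 20 = 1 + 20 = 21)
n - L(6**2 - 1*2) = 21 - (6**2 - 1*2)**2 = 21 - (36 - 2)**2 = 21 - 1*34**2 = 21 - 1*1156 = 21 - 1156 = -1135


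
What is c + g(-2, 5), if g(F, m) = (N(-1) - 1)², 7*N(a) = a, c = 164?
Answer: 8100/49 ≈ 165.31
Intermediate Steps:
N(a) = a/7
g(F, m) = 64/49 (g(F, m) = ((⅐)*(-1) - 1)² = (-⅐ - 1)² = (-8/7)² = 64/49)
c + g(-2, 5) = 164 + 64/49 = 8100/49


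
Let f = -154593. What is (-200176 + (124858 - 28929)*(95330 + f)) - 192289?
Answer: -5685432792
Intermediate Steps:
(-200176 + (124858 - 28929)*(95330 + f)) - 192289 = (-200176 + (124858 - 28929)*(95330 - 154593)) - 192289 = (-200176 + 95929*(-59263)) - 192289 = (-200176 - 5685040327) - 192289 = -5685240503 - 192289 = -5685432792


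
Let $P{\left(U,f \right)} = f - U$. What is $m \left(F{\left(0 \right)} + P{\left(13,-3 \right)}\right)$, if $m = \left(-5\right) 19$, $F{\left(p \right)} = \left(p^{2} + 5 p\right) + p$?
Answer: $1520$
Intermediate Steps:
$F{\left(p \right)} = p^{2} + 6 p$
$m = -95$
$m \left(F{\left(0 \right)} + P{\left(13,-3 \right)}\right) = - 95 \left(0 \left(6 + 0\right) - 16\right) = - 95 \left(0 \cdot 6 - 16\right) = - 95 \left(0 - 16\right) = \left(-95\right) \left(-16\right) = 1520$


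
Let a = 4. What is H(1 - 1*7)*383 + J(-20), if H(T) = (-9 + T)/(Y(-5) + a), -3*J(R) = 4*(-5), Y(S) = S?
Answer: 17255/3 ≈ 5751.7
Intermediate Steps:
J(R) = 20/3 (J(R) = -4*(-5)/3 = -⅓*(-20) = 20/3)
H(T) = 9 - T (H(T) = (-9 + T)/(-5 + 4) = (-9 + T)/(-1) = (-9 + T)*(-1) = 9 - T)
H(1 - 1*7)*383 + J(-20) = (9 - (1 - 1*7))*383 + 20/3 = (9 - (1 - 7))*383 + 20/3 = (9 - 1*(-6))*383 + 20/3 = (9 + 6)*383 + 20/3 = 15*383 + 20/3 = 5745 + 20/3 = 17255/3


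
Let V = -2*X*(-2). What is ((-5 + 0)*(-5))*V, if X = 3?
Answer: 300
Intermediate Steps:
V = 12 (V = -2*3*(-2) = -6*(-2) = 12)
((-5 + 0)*(-5))*V = ((-5 + 0)*(-5))*12 = -5*(-5)*12 = 25*12 = 300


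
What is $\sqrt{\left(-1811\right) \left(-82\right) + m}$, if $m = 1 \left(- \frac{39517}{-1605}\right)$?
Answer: $\frac{\sqrt{382608289335}}{1605} \approx 385.39$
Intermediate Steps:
$m = \frac{39517}{1605}$ ($m = 1 \left(\left(-39517\right) \left(- \frac{1}{1605}\right)\right) = 1 \cdot \frac{39517}{1605} = \frac{39517}{1605} \approx 24.621$)
$\sqrt{\left(-1811\right) \left(-82\right) + m} = \sqrt{\left(-1811\right) \left(-82\right) + \frac{39517}{1605}} = \sqrt{148502 + \frac{39517}{1605}} = \sqrt{\frac{238385227}{1605}} = \frac{\sqrt{382608289335}}{1605}$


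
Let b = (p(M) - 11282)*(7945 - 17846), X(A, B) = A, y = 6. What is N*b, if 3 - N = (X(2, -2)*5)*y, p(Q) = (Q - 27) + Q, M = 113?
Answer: -6254768631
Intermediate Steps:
p(Q) = -27 + 2*Q (p(Q) = (-27 + Q) + Q = -27 + 2*Q)
N = -57 (N = 3 - 2*5*6 = 3 - 10*6 = 3 - 1*60 = 3 - 60 = -57)
b = 109732783 (b = ((-27 + 2*113) - 11282)*(7945 - 17846) = ((-27 + 226) - 11282)*(-9901) = (199 - 11282)*(-9901) = -11083*(-9901) = 109732783)
N*b = -57*109732783 = -6254768631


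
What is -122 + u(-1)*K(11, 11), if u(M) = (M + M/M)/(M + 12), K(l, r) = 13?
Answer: -122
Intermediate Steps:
u(M) = (1 + M)/(12 + M) (u(M) = (M + 1)/(12 + M) = (1 + M)/(12 + M))
-122 + u(-1)*K(11, 11) = -122 + ((1 - 1)/(12 - 1))*13 = -122 + (0/11)*13 = -122 + ((1/11)*0)*13 = -122 + 0*13 = -122 + 0 = -122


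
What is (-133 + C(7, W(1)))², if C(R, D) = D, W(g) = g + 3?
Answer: 16641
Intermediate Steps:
W(g) = 3 + g
(-133 + C(7, W(1)))² = (-133 + (3 + 1))² = (-133 + 4)² = (-129)² = 16641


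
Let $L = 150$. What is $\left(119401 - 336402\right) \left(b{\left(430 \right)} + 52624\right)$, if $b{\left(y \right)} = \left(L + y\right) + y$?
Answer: $-11638631634$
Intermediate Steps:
$b{\left(y \right)} = 150 + 2 y$ ($b{\left(y \right)} = \left(150 + y\right) + y = 150 + 2 y$)
$\left(119401 - 336402\right) \left(b{\left(430 \right)} + 52624\right) = \left(119401 - 336402\right) \left(\left(150 + 2 \cdot 430\right) + 52624\right) = - 217001 \left(\left(150 + 860\right) + 52624\right) = - 217001 \left(1010 + 52624\right) = \left(-217001\right) 53634 = -11638631634$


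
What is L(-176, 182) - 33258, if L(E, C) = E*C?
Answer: -65290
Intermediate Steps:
L(E, C) = C*E
L(-176, 182) - 33258 = 182*(-176) - 33258 = -32032 - 33258 = -65290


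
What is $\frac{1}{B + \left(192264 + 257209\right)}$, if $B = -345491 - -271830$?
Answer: $\frac{1}{375812} \approx 2.6609 \cdot 10^{-6}$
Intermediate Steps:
$B = -73661$ ($B = -345491 + 271830 = -73661$)
$\frac{1}{B + \left(192264 + 257209\right)} = \frac{1}{-73661 + \left(192264 + 257209\right)} = \frac{1}{-73661 + 449473} = \frac{1}{375812}$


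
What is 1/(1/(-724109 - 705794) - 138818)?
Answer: -1429903/198496274655 ≈ -7.2037e-6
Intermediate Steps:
1/(1/(-724109 - 705794) - 138818) = 1/(1/(-1429903) - 138818) = 1/(-1/1429903 - 138818) = 1/(-198496274655/1429903) = -1429903/198496274655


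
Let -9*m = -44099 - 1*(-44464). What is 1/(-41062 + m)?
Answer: -9/369923 ≈ -2.4329e-5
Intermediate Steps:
m = -365/9 (m = -(-44099 - 1*(-44464))/9 = -(-44099 + 44464)/9 = -⅑*365 = -365/9 ≈ -40.556)
1/(-41062 + m) = 1/(-41062 - 365/9) = 1/(-369923/9) = -9/369923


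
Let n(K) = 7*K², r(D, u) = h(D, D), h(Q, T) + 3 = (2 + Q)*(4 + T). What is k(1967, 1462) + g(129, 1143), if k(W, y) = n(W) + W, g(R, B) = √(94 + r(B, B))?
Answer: 27085590 + 3*√145934 ≈ 2.7087e+7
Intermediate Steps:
h(Q, T) = -3 + (2 + Q)*(4 + T)
r(D, u) = 5 + D² + 6*D (r(D, u) = 5 + 2*D + 4*D + D*D = 5 + 2*D + 4*D + D² = 5 + D² + 6*D)
g(R, B) = √(99 + B² + 6*B) (g(R, B) = √(94 + (5 + B² + 6*B)) = √(99 + B² + 6*B))
k(W, y) = W + 7*W² (k(W, y) = 7*W² + W = W + 7*W²)
k(1967, 1462) + g(129, 1143) = 1967*(1 + 7*1967) + √(99 + 1143² + 6*1143) = 1967*(1 + 13769) + √(99 + 1306449 + 6858) = 1967*13770 + √1313406 = 27085590 + 3*√145934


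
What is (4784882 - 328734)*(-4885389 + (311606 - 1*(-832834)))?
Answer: -16670222404452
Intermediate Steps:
(4784882 - 328734)*(-4885389 + (311606 - 1*(-832834))) = 4456148*(-4885389 + (311606 + 832834)) = 4456148*(-4885389 + 1144440) = 4456148*(-3740949) = -16670222404452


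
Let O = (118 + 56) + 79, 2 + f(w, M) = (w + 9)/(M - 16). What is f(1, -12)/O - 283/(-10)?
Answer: 22774/805 ≈ 28.291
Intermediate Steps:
f(w, M) = -2 + (9 + w)/(-16 + M) (f(w, M) = -2 + (w + 9)/(M - 16) = -2 + (9 + w)/(-16 + M))
O = 253 (O = 174 + 79 = 253)
f(1, -12)/O - 283/(-10) = ((41 + 1 - 2*(-12))/(-16 - 12))/253 - 283/(-10) = ((41 + 1 + 24)/(-28))*(1/253) - 283*(-1/10) = -1/28*66*(1/253) + 283/10 = -33/14*1/253 + 283/10 = -3/322 + 283/10 = 22774/805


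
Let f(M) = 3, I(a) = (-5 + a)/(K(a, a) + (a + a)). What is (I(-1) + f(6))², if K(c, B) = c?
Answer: 25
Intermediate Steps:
I(a) = (-5 + a)/(3*a) (I(a) = (-5 + a)/(a + (a + a)) = (-5 + a)/(a + 2*a) = (-5 + a)/((3*a)) = (-5 + a)*(1/(3*a)) = (-5 + a)/(3*a))
(I(-1) + f(6))² = ((⅓)*(-5 - 1)/(-1) + 3)² = ((⅓)*(-1)*(-6) + 3)² = (2 + 3)² = 5² = 25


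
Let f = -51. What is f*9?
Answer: -459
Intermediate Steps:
f*9 = -51*9 = -459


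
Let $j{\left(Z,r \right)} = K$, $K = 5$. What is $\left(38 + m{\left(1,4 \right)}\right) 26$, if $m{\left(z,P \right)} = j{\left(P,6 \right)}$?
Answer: $1118$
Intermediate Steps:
$j{\left(Z,r \right)} = 5$
$m{\left(z,P \right)} = 5$
$\left(38 + m{\left(1,4 \right)}\right) 26 = \left(38 + 5\right) 26 = 43 \cdot 26 = 1118$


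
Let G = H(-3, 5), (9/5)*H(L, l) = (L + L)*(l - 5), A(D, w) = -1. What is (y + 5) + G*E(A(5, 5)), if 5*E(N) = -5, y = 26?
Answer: 31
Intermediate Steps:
H(L, l) = 10*L*(-5 + l)/9 (H(L, l) = 5*((L + L)*(l - 5))/9 = 5*((2*L)*(-5 + l))/9 = 5*(2*L*(-5 + l))/9 = 10*L*(-5 + l)/9)
E(N) = -1 (E(N) = (⅕)*(-5) = -1)
G = 0 (G = (10/9)*(-3)*(-5 + 5) = (10/9)*(-3)*0 = 0)
(y + 5) + G*E(A(5, 5)) = (26 + 5) + 0*(-1) = 31 + 0 = 31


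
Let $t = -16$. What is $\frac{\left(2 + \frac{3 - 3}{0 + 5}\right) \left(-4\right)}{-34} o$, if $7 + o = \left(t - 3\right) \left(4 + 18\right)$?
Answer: $-100$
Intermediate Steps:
$o = -425$ ($o = -7 + \left(-16 - 3\right) \left(4 + 18\right) = -7 - 418 = -425$)
$\frac{\left(2 + \frac{3 - 3}{0 + 5}\right) \left(-4\right)}{-34} o = \frac{\left(2 + \frac{3 - 3}{0 + 5}\right) \left(-4\right)}{-34} \left(-425\right) = \left(2 + \frac{0}{5}\right) \left(-4\right) \left(- \frac{1}{34}\right) \left(-425\right) = \left(2 + 0 \cdot \frac{1}{5}\right) \left(-4\right) \left(- \frac{1}{34}\right) \left(-425\right) = \left(2 + 0\right) \left(-4\right) \left(- \frac{1}{34}\right) \left(-425\right) = 2 \left(-4\right) \left(- \frac{1}{34}\right) \left(-425\right) = \left(-8\right) \left(- \frac{1}{34}\right) \left(-425\right) = \frac{4}{17} \left(-425\right) = -100$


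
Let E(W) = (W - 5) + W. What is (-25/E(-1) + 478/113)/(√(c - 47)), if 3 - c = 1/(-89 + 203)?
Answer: -6171*I*√571938/3968447 ≈ -1.176*I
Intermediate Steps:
E(W) = -5 + 2*W (E(W) = (-5 + W) + W = -5 + 2*W)
c = 341/114 (c = 3 - 1/(-89 + 203) = 3 - 1/114 = 341/114 ≈ 2.9912)
(-25/E(-1) + 478/113)/(√(c - 47)) = (-25/(-5 + 2*(-1)) + 478/113)/(√(341/114 - 47)) = (-25/(-5 - 2) + 478*(1/113))/(√(-5017/114)) = (-25/(-7) + 478/113)/((I*√571938/114)) = (-25*(-⅐) + 478/113)*(-I*√571938/5017) = (25/7 + 478/113)*(-I*√571938/5017) = 6171*(-I*√571938/5017)/791 = -6171*I*√571938/3968447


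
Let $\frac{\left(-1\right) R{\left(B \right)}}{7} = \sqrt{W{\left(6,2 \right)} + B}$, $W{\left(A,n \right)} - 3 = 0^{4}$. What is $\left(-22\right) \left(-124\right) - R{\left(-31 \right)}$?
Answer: $2728 + 14 i \sqrt{7} \approx 2728.0 + 37.041 i$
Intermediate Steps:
$W{\left(A,n \right)} = 3$ ($W{\left(A,n \right)} = 3 + 0^{4} = 3 + 0 = 3$)
$R{\left(B \right)} = - 7 \sqrt{3 + B}$
$\left(-22\right) \left(-124\right) - R{\left(-31 \right)} = \left(-22\right) \left(-124\right) - - 7 \sqrt{3 - 31} = 2728 - - 7 \sqrt{-28} = 2728 - - 7 \cdot 2 i \sqrt{7} = 2728 - - 14 i \sqrt{7} = 2728 + 14 i \sqrt{7}$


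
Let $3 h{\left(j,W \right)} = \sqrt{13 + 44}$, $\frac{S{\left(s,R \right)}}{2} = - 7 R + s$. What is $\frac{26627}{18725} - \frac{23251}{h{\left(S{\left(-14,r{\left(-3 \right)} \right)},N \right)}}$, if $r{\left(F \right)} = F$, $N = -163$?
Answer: $\frac{26627}{18725} - \frac{23251 \sqrt{57}}{19} \approx -9237.6$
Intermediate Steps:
$S{\left(s,R \right)} = - 14 R + 2 s$ ($S{\left(s,R \right)} = 2 \left(- 7 R + s\right) = 2 \left(s - 7 R\right) = - 14 R + 2 s$)
$h{\left(j,W \right)} = \frac{\sqrt{57}}{3}$ ($h{\left(j,W \right)} = \frac{\sqrt{13 + 44}}{3} = \frac{\sqrt{57}}{3}$)
$\frac{26627}{18725} - \frac{23251}{h{\left(S{\left(-14,r{\left(-3 \right)} \right)},N \right)}} = \frac{26627}{18725} - \frac{23251}{\frac{1}{3} \sqrt{57}} = 26627 \cdot \frac{1}{18725} - 23251 \frac{\sqrt{57}}{19} = \frac{26627}{18725} - \frac{23251 \sqrt{57}}{19}$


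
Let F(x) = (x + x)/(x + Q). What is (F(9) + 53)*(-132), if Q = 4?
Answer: -93324/13 ≈ -7178.8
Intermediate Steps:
F(x) = 2*x/(4 + x) (F(x) = (x + x)/(x + 4) = (2*x)/(4 + x) = 2*x/(4 + x))
(F(9) + 53)*(-132) = (2*9/(4 + 9) + 53)*(-132) = (2*9/13 + 53)*(-132) = (2*9*(1/13) + 53)*(-132) = (18/13 + 53)*(-132) = (707/13)*(-132) = -93324/13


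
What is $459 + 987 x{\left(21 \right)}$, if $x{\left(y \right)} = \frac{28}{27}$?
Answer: $\frac{13343}{9} \approx 1482.6$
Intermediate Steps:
$x{\left(y \right)} = \frac{28}{27}$ ($x{\left(y \right)} = 28 \cdot \frac{1}{27} = \frac{28}{27}$)
$459 + 987 x{\left(21 \right)} = 459 + 987 \cdot \frac{28}{27} = 459 + \frac{9212}{9} = \frac{13343}{9}$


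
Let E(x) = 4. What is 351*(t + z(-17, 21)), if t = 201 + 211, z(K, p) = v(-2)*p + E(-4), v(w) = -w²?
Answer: 116532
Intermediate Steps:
z(K, p) = 4 - 4*p (z(K, p) = (-1*(-2)²)*p + 4 = (-1*4)*p + 4 = -4*p + 4 = 4 - 4*p)
t = 412
351*(t + z(-17, 21)) = 351*(412 + (4 - 4*21)) = 351*(412 + (4 - 84)) = 351*(412 - 80) = 351*332 = 116532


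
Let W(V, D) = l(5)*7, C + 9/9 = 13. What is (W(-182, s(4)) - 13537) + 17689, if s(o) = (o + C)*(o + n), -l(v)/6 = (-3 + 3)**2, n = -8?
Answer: 4152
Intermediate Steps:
C = 12 (C = -1 + 13 = 12)
l(v) = 0 (l(v) = -6*(-3 + 3)**2 = -6*0**2 = -6*0 = 0)
s(o) = (-8 + o)*(12 + o) (s(o) = (o + 12)*(o - 8) = (12 + o)*(-8 + o) = (-8 + o)*(12 + o))
W(V, D) = 0 (W(V, D) = 0*7 = 0)
(W(-182, s(4)) - 13537) + 17689 = (0 - 13537) + 17689 = -13537 + 17689 = 4152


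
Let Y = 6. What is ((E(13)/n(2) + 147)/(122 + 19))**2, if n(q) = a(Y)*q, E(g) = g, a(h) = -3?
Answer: 755161/715716 ≈ 1.0551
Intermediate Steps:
n(q) = -3*q
((E(13)/n(2) + 147)/(122 + 19))**2 = ((13/((-3*2)) + 147)/(122 + 19))**2 = ((13/(-6) + 147)/141)**2 = ((13*(-1/6) + 147)*(1/141))**2 = ((-13/6 + 147)*(1/141))**2 = ((869/6)*(1/141))**2 = (869/846)**2 = 755161/715716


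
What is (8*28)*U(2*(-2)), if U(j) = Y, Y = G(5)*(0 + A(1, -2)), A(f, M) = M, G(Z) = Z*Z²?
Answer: -56000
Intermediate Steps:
G(Z) = Z³
Y = -250 (Y = 5³*(0 - 2) = 125*(-2) = -250)
U(j) = -250
(8*28)*U(2*(-2)) = (8*28)*(-250) = 224*(-250) = -56000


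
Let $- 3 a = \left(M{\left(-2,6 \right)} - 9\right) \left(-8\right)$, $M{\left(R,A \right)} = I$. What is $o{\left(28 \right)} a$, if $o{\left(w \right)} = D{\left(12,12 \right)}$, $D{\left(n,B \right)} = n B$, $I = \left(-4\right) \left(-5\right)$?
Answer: $4224$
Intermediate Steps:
$I = 20$
$M{\left(R,A \right)} = 20$
$D{\left(n,B \right)} = B n$
$o{\left(w \right)} = 144$ ($o{\left(w \right)} = 12 \cdot 12 = 144$)
$a = \frac{88}{3}$ ($a = - \frac{\left(20 - 9\right) \left(-8\right)}{3} = - \frac{11 \left(-8\right)}{3} = \left(- \frac{1}{3}\right) \left(-88\right) = \frac{88}{3} \approx 29.333$)
$o{\left(28 \right)} a = 144 \cdot \frac{88}{3} = 4224$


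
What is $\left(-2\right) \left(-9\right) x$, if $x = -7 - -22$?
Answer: $270$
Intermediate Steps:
$x = 15$ ($x = -7 + 22 = 15$)
$\left(-2\right) \left(-9\right) x = \left(-2\right) \left(-9\right) 15 = 18 \cdot 15 = 270$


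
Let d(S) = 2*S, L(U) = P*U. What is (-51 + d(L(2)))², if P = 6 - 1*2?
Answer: 1225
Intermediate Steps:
P = 4 (P = 6 - 2 = 4)
L(U) = 4*U
(-51 + d(L(2)))² = (-51 + 2*(4*2))² = (-51 + 2*8)² = (-51 + 16)² = (-35)² = 1225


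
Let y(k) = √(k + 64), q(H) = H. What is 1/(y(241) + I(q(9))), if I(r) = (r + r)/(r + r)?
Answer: -1/304 + √305/304 ≈ 0.054159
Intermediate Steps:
I(r) = 1 (I(r) = (2*r)/((2*r)) = (2*r)*(1/(2*r)) = 1)
y(k) = √(64 + k)
1/(y(241) + I(q(9))) = 1/(√(64 + 241) + 1) = 1/(√305 + 1) = 1/(1 + √305)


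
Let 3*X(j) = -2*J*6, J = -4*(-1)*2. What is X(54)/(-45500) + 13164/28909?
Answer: 149971772/328839875 ≈ 0.45606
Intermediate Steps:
J = 8 (J = 4*2 = 8)
X(j) = -32 (X(j) = (-2*8*6)/3 = (-16*6)/3 = (1/3)*(-96) = -32)
X(54)/(-45500) + 13164/28909 = -32/(-45500) + 13164/28909 = -32*(-1/45500) + 13164*(1/28909) = 8/11375 + 13164/28909 = 149971772/328839875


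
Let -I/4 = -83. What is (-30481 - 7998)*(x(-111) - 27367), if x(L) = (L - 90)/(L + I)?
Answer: 232732843532/221 ≈ 1.0531e+9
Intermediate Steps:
I = 332 (I = -4*(-83) = 332)
x(L) = (-90 + L)/(332 + L) (x(L) = (L - 90)/(L + 332) = (-90 + L)/(332 + L))
(-30481 - 7998)*(x(-111) - 27367) = (-30481 - 7998)*((-90 - 111)/(332 - 111) - 27367) = -38479*(-201/221 - 27367) = -38479*(-6048308/221) = 232732843532/221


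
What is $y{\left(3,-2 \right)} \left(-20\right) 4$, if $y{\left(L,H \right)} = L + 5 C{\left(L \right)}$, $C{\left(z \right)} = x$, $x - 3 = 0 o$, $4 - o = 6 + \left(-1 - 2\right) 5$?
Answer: $-1440$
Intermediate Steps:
$o = 13$ ($o = 4 - \left(6 + \left(-1 - 2\right) 5\right) = 4 - \left(6 - 15\right) = 4 - -9 = 4 + 9 = 13$)
$x = 3$ ($x = 3 + 0 \cdot 13 = 3 + 0 = 3$)
$C{\left(z \right)} = 3$
$y{\left(L,H \right)} = 15 + L$ ($y{\left(L,H \right)} = L + 5 \cdot 3 = L + 15 = 15 + L$)
$y{\left(3,-2 \right)} \left(-20\right) 4 = \left(15 + 3\right) \left(-20\right) 4 = 18 \left(-20\right) 4 = \left(-360\right) 4 = -1440$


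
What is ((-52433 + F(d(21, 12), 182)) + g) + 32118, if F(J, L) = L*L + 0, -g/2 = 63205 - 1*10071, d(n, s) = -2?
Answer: -93459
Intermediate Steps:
g = -106268 (g = -2*(63205 - 1*10071) = -2*(63205 - 10071) = -2*53134 = -106268)
F(J, L) = L**2 (F(J, L) = L**2 + 0 = L**2)
((-52433 + F(d(21, 12), 182)) + g) + 32118 = ((-52433 + 182**2) - 106268) + 32118 = ((-52433 + 33124) - 106268) + 32118 = (-19309 - 106268) + 32118 = -125577 + 32118 = -93459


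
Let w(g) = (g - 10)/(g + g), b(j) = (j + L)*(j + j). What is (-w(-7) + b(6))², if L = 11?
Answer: 8059921/196 ≈ 41122.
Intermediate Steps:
b(j) = 2*j*(11 + j) (b(j) = (j + 11)*(j + j) = (11 + j)*(2*j) = 2*j*(11 + j))
w(g) = (-10 + g)/(2*g) (w(g) = (-10 + g)/((2*g)) = (-10 + g)*(1/(2*g)) = (-10 + g)/(2*g))
(-w(-7) + b(6))² = (-(-10 - 7)/(2*(-7)) + 2*6*(11 + 6))² = (-(-1)*(-17)/(2*7) + 2*6*17)² = (-1*17/14 + 204)² = (-17/14 + 204)² = (2839/14)² = 8059921/196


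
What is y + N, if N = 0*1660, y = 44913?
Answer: 44913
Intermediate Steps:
N = 0
y + N = 44913 + 0 = 44913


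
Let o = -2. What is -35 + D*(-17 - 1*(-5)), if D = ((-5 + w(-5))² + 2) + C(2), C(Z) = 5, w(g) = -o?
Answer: -227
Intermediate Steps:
w(g) = 2 (w(g) = -1*(-2) = 2)
D = 16 (D = ((-5 + 2)² + 2) + 5 = ((-3)² + 2) + 5 = (9 + 2) + 5 = 11 + 5 = 16)
-35 + D*(-17 - 1*(-5)) = -35 + 16*(-17 - 1*(-5)) = -35 + 16*(-17 + 5) = -35 + 16*(-12) = -35 - 192 = -227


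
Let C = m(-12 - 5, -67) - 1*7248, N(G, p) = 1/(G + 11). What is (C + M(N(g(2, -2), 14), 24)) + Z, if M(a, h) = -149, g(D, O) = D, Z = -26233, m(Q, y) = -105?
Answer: -33735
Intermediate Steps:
N(G, p) = 1/(11 + G)
C = -7353 (C = -105 - 1*7248 = -105 - 7248 = -7353)
(C + M(N(g(2, -2), 14), 24)) + Z = (-7353 - 149) - 26233 = -7502 - 26233 = -33735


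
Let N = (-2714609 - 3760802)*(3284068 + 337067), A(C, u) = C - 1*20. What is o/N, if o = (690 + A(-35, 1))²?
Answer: -80645/4689667482297 ≈ -1.7196e-8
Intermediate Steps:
A(C, u) = -20 + C (A(C, u) = C - 20 = -20 + C)
o = 403225 (o = (690 + (-20 - 35))² = (690 - 55)² = 635² = 403225)
N = -23448337411485 (N = -6475411*3621135 = -23448337411485)
o/N = 403225/(-23448337411485) = 403225*(-1/23448337411485) = -80645/4689667482297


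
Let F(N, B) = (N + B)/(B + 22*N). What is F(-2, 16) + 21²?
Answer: 881/2 ≈ 440.50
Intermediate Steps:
F(N, B) = (B + N)/(B + 22*N)
F(-2, 16) + 21² = (16 - 2)/(16 + 22*(-2)) + 21² = 14/(16 - 44) + 441 = 14/(-28) + 441 = -1/28*14 + 441 = -½ + 441 = 881/2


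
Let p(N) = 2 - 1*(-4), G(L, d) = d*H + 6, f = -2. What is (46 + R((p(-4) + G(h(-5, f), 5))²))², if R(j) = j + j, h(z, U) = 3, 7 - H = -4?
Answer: 81432576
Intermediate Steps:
H = 11 (H = 7 - 1*(-4) = 7 + 4 = 11)
G(L, d) = 6 + 11*d (G(L, d) = d*11 + 6 = 11*d + 6 = 6 + 11*d)
p(N) = 6 (p(N) = 2 + 4 = 6)
R(j) = 2*j
(46 + R((p(-4) + G(h(-5, f), 5))²))² = (46 + 2*(6 + (6 + 11*5))²)² = (46 + 2*(6 + (6 + 55))²)² = (46 + 2*(6 + 61)²)² = (46 + 2*67²)² = (46 + 2*4489)² = (46 + 8978)² = 9024² = 81432576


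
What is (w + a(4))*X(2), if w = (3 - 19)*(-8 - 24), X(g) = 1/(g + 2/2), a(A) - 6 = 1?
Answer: 173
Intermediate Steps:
a(A) = 7 (a(A) = 6 + 1 = 7)
X(g) = 1/(1 + g) (X(g) = 1/(g + 2*(½)) = 1/(g + 1) = 1/(1 + g))
w = 512 (w = -16*(-32) = 512)
(w + a(4))*X(2) = (512 + 7)/(1 + 2) = 519/3 = 519*(⅓) = 173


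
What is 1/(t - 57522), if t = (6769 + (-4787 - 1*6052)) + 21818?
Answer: -1/39774 ≈ -2.5142e-5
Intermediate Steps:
t = 17748 (t = (6769 + (-4787 - 6052)) + 21818 = (6769 - 10839) + 21818 = -4070 + 21818 = 17748)
1/(t - 57522) = 1/(17748 - 57522) = 1/(-39774) = -1/39774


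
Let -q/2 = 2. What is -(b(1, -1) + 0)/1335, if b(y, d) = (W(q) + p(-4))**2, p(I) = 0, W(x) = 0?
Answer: 0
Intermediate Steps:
q = -4 (q = -2*2 = -4)
b(y, d) = 0 (b(y, d) = (0 + 0)**2 = 0**2 = 0)
-(b(1, -1) + 0)/1335 = -(0 + 0)/1335 = -1*0*(1/1335) = 0*(1/1335) = 0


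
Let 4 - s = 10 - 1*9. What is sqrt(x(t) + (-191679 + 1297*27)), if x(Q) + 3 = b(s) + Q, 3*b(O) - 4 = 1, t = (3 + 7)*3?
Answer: I*sqrt(1409682)/3 ≈ 395.77*I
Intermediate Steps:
s = 3 (s = 4 - (10 - 1*9) = 4 - (10 - 9) = 4 - 1*1 = 4 - 1 = 3)
t = 30 (t = 10*3 = 30)
b(O) = 5/3 (b(O) = 4/3 + (1/3)*1 = 4/3 + 1/3 = 5/3)
x(Q) = -4/3 + Q (x(Q) = -3 + (5/3 + Q) = -4/3 + Q)
sqrt(x(t) + (-191679 + 1297*27)) = sqrt((-4/3 + 30) + (-191679 + 1297*27)) = sqrt(86/3 + (-191679 + 35019)) = sqrt(86/3 - 156660) = sqrt(-469894/3) = I*sqrt(1409682)/3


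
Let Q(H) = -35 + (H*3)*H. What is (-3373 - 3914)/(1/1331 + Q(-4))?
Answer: -461857/824 ≈ -560.51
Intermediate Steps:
Q(H) = -35 + 3*H² (Q(H) = -35 + (3*H)*H = -35 + 3*H²)
(-3373 - 3914)/(1/1331 + Q(-4)) = (-3373 - 3914)/(1/1331 + (-35 + 3*(-4)²)) = -7287/(1/1331 + (-35 + 3*16)) = -7287/(1/1331 + (-35 + 48)) = -7287/(1/1331 + 13) = -7287/17304/1331 = -7287*1331/17304 = -461857/824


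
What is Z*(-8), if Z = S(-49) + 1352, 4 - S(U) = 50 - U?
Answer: -10056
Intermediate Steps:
S(U) = -46 + U (S(U) = 4 - (50 - U) = 4 + (-50 + U) = -46 + U)
Z = 1257 (Z = (-46 - 49) + 1352 = -95 + 1352 = 1257)
Z*(-8) = 1257*(-8) = -10056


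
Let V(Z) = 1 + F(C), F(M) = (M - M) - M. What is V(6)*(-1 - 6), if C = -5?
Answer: -42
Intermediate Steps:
F(M) = -M (F(M) = 0 - M = -M)
V(Z) = 6 (V(Z) = 1 - 1*(-5) = 1 + 5 = 6)
V(6)*(-1 - 6) = 6*(-1 - 6) = 6*(-7) = -42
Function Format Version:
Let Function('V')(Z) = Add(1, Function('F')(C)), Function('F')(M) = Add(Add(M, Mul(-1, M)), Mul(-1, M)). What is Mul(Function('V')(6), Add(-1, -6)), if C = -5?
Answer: -42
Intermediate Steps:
Function('F')(M) = Mul(-1, M) (Function('F')(M) = Add(0, Mul(-1, M)) = Mul(-1, M))
Function('V')(Z) = 6 (Function('V')(Z) = Add(1, Mul(-1, -5)) = Add(1, 5) = 6)
Mul(Function('V')(6), Add(-1, -6)) = Mul(6, Add(-1, -6)) = Mul(6, -7) = -42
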